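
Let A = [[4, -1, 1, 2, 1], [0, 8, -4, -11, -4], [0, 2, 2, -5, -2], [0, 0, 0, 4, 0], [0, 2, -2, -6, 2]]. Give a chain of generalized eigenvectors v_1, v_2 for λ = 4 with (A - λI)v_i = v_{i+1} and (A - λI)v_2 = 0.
v_1 = [[0, -6, -1, 0, -4]]^T, v_2 = [[1, -4, -2, 0, -2]]^T

We seek v_1 ∈ ker((A - 4I)^2) \ ker(A - 4I), then set v_{i+1} = (A - 4I) v_i.

One such chain is v_1 = [[0, -6, -1, 0, -4]]^T, v_2 = [[1, -4, -2, 0, -2]]^T. Check: (A - 4I) v_2 = [[0, 0, 0, 0, 0]]^T = 0.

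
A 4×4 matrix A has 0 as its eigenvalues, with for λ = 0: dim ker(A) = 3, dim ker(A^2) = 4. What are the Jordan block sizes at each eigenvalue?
Jordan blocks: (0, 2), (0, 1), (0, 1)

λ = 0: successive nullity increments [3, 1] count blocks of size ≥ k; block sizes are [2, 1, 1].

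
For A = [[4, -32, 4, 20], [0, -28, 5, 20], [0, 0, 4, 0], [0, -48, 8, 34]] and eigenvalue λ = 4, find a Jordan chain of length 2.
We seek v_1 ∈ ker((A - 4I)^2) \ ker(A - 4I), then set v_{i+1} = (A - 4I) v_i.

One such chain is v_1 = [[0, 0, 1, 0]]^T, v_2 = [[4, 5, 0, 8]]^T. Check: (A - 4I) v_2 = [[0, 0, 0, 0]]^T = 0.

v_1 = [[0, 0, 1, 0]]^T, v_2 = [[4, 5, 0, 8]]^T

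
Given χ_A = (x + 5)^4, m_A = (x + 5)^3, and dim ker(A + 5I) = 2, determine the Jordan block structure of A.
λ = -5: algebraic multiplicity 4 (exponent in χ_A), largest block size 3 (exponent in m_A), 2 blocks (geometric multiplicity). These force block sizes [3, 1].

Jordan blocks: (-5, 3), (-5, 1)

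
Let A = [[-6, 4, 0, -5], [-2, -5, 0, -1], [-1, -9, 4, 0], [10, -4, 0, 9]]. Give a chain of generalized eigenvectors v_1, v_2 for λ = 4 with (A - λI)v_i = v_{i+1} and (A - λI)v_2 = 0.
We seek v_1 ∈ ker((A - 4I)^2) \ ker(A - 4I), then set v_{i+1} = (A - 4I) v_i.

One such chain is v_1 = [[-1, 0, 0, 2]]^T, v_2 = [[0, 0, 1, 0]]^T. Check: (A - 4I) v_2 = [[0, 0, 0, 0]]^T = 0.

v_1 = [[-1, 0, 0, 2]]^T, v_2 = [[0, 0, 1, 0]]^T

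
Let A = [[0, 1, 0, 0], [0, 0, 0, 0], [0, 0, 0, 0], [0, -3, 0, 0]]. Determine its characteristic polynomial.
xI - A = [[x, -1, 0, 0], [0, x, 0, 0], [0, 0, x, 0], [0, 3, 0, x]].

Expanding det(xI - A) along the first row:
det(xI - A) = + (x)·det([[x, 0, 0], [0, x, 0], [3, 0, x]]) - (-1)·det([[0, 0, 0], [0, x, 0], [0, 0, x]]) + (0)·det([[0, x, 0], [0, 0, 0], [0, 3, x]]) - (0)·det([[0, x, 0], [0, 0, x], [0, 3, 0]]).

Evaluating gives χ_A(x) = x^4.

χ_A(x) = x^4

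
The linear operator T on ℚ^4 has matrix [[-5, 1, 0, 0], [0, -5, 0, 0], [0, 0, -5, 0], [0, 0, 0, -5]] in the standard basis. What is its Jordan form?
J = [[-5, 1, 0, 0], [0, -5, 0, 0], [0, 0, -5, 0], [0, 0, 0, -5]]

The characteristic polynomial is det(xI - A) = (x + 5)^4, so the eigenvalues are -5 (algebraic multiplicity 4).

For λ = -5: rank(A + 5I) = 1, rank((A + 5I)^2) = 0. The eigenspace has dimension 4 - 1 = 3, so there are 3 Jordan blocks; the rank sequence gives block sizes [2, 1, 1].

Assembling the blocks gives the Jordan form J above.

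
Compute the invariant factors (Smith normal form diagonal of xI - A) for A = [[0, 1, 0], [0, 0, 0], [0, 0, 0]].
x, x^2

The Jordan structure of A has elementary divisors x^2, x. Arranging the block sizes at each eigenvalue in decreasing order and taking row products gives the invariant factors.

Invariant factors (smallest first, each dividing the next): x, x^2.

Check: the last factor x^2 is the minimal polynomial, and the product x^3 is the characteristic polynomial.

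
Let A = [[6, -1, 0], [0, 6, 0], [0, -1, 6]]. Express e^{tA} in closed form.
e^{tA} = [[e^{6*t}, -t*e^{6*t}, 0], [0, e^{6*t}, 0], [0, -t*e^{6*t}, e^{6*t}]]

A has Jordan form J = [[6, 1, 0], [0, 6, 0], [0, 0, 6]] with A = PJP^{-1}, so e^{tA} = P e^{tJ} P^{-1}.

For a Jordan block J_k(λ), e^{tJ_k(λ)} = e^{λt} · (I + tN + t^2 N^2/2! + ... + t^{k-1} N^{k-1}/(k-1)!) where N is the nilpotent superdiagonal part.

Assembling the blocks and conjugating back gives the entries of e^{tA} as shown above.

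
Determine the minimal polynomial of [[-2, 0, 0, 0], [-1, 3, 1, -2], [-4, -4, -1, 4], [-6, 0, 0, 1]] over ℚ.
m_A(x) = (x - 1)^2(x + 2)

The characteristic polynomial factors as (x - 1)^3(x + 2). The minimal polynomial is ∏(x - λ)^{k_λ} where k_λ is the size of the largest Jordan block at λ.

For λ = -2: rank(A + 2I) = 3, and the largest Jordan block has size 1 (the smallest k with rank((A + 2I)^k) = rank((A + 2I)^(k+1))).
For λ = 1: rank(A - I) = 2, and the largest Jordan block has size 2 (the smallest k with rank((A - I)^k) = rank((A - I)^(k+1))).

So m_A(x) = (x - 1)^2(x + 2).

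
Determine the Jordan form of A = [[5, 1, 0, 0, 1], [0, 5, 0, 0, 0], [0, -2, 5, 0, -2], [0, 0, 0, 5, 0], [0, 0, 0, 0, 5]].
J = [[5, 1, 0, 0, 0], [0, 5, 0, 0, 0], [0, 0, 5, 0, 0], [0, 0, 0, 5, 0], [0, 0, 0, 0, 5]]

The characteristic polynomial is det(xI - A) = (x - 5)^5, so the eigenvalues are 5 (algebraic multiplicity 5).

For λ = 5: rank(A - 5I) = 1, rank((A - 5I)^2) = 0. The eigenspace has dimension 5 - 1 = 4, so there are 4 Jordan blocks; the rank sequence gives block sizes [2, 1, 1, 1].

Assembling the blocks gives the Jordan form J above.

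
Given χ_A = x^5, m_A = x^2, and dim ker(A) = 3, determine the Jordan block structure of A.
λ = 0: algebraic multiplicity 5 (exponent in χ_A), largest block size 2 (exponent in m_A), 3 blocks (geometric multiplicity). These force block sizes [2, 2, 1].

Jordan blocks: (0, 2), (0, 2), (0, 1)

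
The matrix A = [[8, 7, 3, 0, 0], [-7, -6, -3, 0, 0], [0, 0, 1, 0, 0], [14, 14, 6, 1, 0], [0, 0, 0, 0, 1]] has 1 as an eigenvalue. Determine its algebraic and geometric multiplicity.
algebraic multiplicity 5, geometric multiplicity 4

The characteristic polynomial is (x - 1)^5, so the factor x - 1 appears with exponent 5: the algebraic multiplicity is 5.

rank(A - I) = 1, so the eigenspace has dimension 5 - 1 = 4: the geometric multiplicity is 4.

Since 4 < 5, A is not diagonalizable.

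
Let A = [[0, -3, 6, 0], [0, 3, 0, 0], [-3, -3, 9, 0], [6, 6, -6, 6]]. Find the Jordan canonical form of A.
J = [[3, 0, 0, 0], [0, 3, 0, 0], [0, 0, 6, 0], [0, 0, 0, 6]]

The characteristic polynomial is det(xI - A) = (x - 6)^2(x - 3)^2, so the eigenvalues are 3 (algebraic multiplicity 2), 6 (algebraic multiplicity 2).

For λ = 3: rank(A - 3I) = 2. The eigenspace has dimension 4 - 2 = 2, so there are 2 Jordan blocks; the rank sequence gives block sizes [1, 1].

For λ = 6: rank(A - 6I) = 2. The eigenspace has dimension 4 - 2 = 2, so there are 2 Jordan blocks; the rank sequence gives block sizes [1, 1].

Assembling the blocks gives the Jordan form J above.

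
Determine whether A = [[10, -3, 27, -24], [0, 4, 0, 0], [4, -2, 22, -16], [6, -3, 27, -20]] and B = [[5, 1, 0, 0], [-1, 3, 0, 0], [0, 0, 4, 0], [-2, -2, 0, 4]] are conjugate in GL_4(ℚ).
Yes.

Two matrices over a field are similar if and only if they have the same invariant factors.

Both A and B have characteristic polynomial (x - 4)^4 and minimal polynomial (x - 4)^2. Computing further, both have invariant factors x - 4, x - 4, (x - 4)^2. Hence A and B are similar.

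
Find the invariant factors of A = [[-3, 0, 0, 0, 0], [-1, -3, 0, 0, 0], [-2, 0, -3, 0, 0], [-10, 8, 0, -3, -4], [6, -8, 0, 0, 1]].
The Jordan structure of A has elementary divisors (x + 3)^2, (x + 3), (x + 3), (x - 1). Arranging the block sizes at each eigenvalue in decreasing order and taking row products gives the invariant factors.

Invariant factors (smallest first, each dividing the next): x + 3, x + 3, (x - 1)(x + 3)^2.

Check: the last factor (x - 1)(x + 3)^2 is the minimal polynomial, and the product (x - 1)(x + 3)^4 is the characteristic polynomial.

x + 3, x + 3, (x - 1)(x + 3)^2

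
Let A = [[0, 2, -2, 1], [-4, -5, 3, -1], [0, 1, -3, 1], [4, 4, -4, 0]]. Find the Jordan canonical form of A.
The characteristic polynomial is det(xI - A) = (x + 2)^4, so the eigenvalues are -2 (algebraic multiplicity 4).

For λ = -2: rank(A + 2I) = 2, rank((A + 2I)^2) = 0. The eigenspace has dimension 4 - 2 = 2, so there are 2 Jordan blocks; the rank sequence gives block sizes [2, 2].

Assembling the blocks gives the Jordan form J above.

J = [[-2, 1, 0, 0], [0, -2, 0, 0], [0, 0, -2, 1], [0, 0, 0, -2]]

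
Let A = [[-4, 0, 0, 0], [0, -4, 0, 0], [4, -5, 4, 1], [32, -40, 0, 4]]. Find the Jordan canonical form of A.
J = [[-4, 0, 0, 0], [0, -4, 0, 0], [0, 0, 4, 1], [0, 0, 0, 4]]

The characteristic polynomial is det(xI - A) = (x - 4)^2(x + 4)^2, so the eigenvalues are -4 (algebraic multiplicity 2), 4 (algebraic multiplicity 2).

For λ = -4: rank(A + 4I) = 2. The eigenspace has dimension 4 - 2 = 2, so there are 2 Jordan blocks; the rank sequence gives block sizes [1, 1].

For λ = 4: rank(A - 4I) = 3, rank((A - 4I)^2) = 2. The eigenspace has dimension 4 - 3 = 1, so there is 1 Jordan block; the rank sequence gives block sizes [2].

Assembling the blocks gives the Jordan form J above.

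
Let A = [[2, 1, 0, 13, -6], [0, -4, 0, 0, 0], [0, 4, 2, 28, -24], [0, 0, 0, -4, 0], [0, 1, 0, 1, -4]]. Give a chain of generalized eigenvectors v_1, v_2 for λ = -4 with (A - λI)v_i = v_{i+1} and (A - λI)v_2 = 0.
v_1 = [[0, 1, 0, 0, 0]]^T, v_2 = [[1, 0, 4, 0, 1]]^T

We seek v_1 ∈ ker((A + 4I)^2) \ ker(A + 4I), then set v_{i+1} = (A + 4I) v_i.

One such chain is v_1 = [[0, 1, 0, 0, 0]]^T, v_2 = [[1, 0, 4, 0, 1]]^T. Check: (A + 4I) v_2 = [[0, 0, 0, 0, 0]]^T = 0.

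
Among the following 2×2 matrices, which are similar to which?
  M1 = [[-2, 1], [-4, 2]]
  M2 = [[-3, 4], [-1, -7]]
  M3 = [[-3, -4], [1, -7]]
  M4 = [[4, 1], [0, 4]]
Characteristic polynomials: χ_{M1} = x^2, χ_{M2} = (x + 5)^2, χ_{M3} = (x + 5)^2, χ_{M4} = (x - 4)^2.

{M1}: invariant factors x^2.

{M2, M3}: invariant factors (x + 5)^2.

{M4}: invariant factors (x - 4)^2.

Matrices are similar if and only if their invariant-factor lists agree; the partition into similarity classes is {M1}, {M2, M3}, {M4}.

3 classes: {M1}, {M2, M3}, {M4}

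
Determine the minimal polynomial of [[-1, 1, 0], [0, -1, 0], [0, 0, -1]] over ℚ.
m_A(x) = (x + 1)^2

The characteristic polynomial factors as (x + 1)^3. The minimal polynomial is ∏(x - λ)^{k_λ} where k_λ is the size of the largest Jordan block at λ.

For λ = -1: rank(A + I) = 1, and the largest Jordan block has size 2 (the smallest k with rank((A + I)^k) = rank((A + I)^(k+1))).

So m_A(x) = (x + 1)^2.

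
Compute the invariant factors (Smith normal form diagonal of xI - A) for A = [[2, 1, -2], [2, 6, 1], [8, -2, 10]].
(x - 6)^3

The Jordan structure of A has elementary divisors (x - 6)^3. Arranging the block sizes at each eigenvalue in decreasing order and taking row products gives the invariant factors.

Invariant factors (smallest first, each dividing the next): (x - 6)^3.

Check: the last factor (x - 6)^3 is the minimal polynomial, and the product (x - 6)^3 is the characteristic polynomial.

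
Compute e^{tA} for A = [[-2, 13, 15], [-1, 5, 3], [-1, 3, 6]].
e^{tA} = [[(-3*t^2 - 10*t + 2)*e^{3*t}/2, t*(3*t + 13)*e^{3*t}, 3*t*(3*t + 10)*e^{3*t}/2], [-t*e^{3*t}, (2*t + 1)*e^{3*t}, 3*t*e^{3*t}], [t*(-t - 2)*e^{3*t}/2, t*(t + 3)*e^{3*t}, (3*t^2 + 6*t + 2)*e^{3*t}/2]]

A has Jordan form J = [[3, 1, 0], [0, 3, 1], [0, 0, 3]] with A = PJP^{-1}, so e^{tA} = P e^{tJ} P^{-1}.

For a Jordan block J_k(λ), e^{tJ_k(λ)} = e^{λt} · (I + tN + t^2 N^2/2! + ... + t^{k-1} N^{k-1}/(k-1)!) where N is the nilpotent superdiagonal part.

Assembling the blocks and conjugating back gives the entries of e^{tA} as shown above.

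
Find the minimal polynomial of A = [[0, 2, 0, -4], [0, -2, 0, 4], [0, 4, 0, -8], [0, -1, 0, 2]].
m_A(x) = x^2

The characteristic polynomial factors as x^4. The minimal polynomial is ∏(x - λ)^{k_λ} where k_λ is the size of the largest Jordan block at λ.

For λ = 0: rank(A) = 1, and the largest Jordan block has size 2 (the smallest k with rank(A^k) = rank(A^(k+1))).

So m_A(x) = x^2.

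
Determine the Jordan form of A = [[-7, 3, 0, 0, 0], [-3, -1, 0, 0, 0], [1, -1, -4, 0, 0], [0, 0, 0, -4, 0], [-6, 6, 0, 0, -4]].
The characteristic polynomial is det(xI - A) = (x + 4)^5, so the eigenvalues are -4 (algebraic multiplicity 5).

For λ = -4: rank(A + 4I) = 1, rank((A + 4I)^2) = 0. The eigenspace has dimension 5 - 1 = 4, so there are 4 Jordan blocks; the rank sequence gives block sizes [2, 1, 1, 1].

Assembling the blocks gives the Jordan form J above.

J = [[-4, 1, 0, 0, 0], [0, -4, 0, 0, 0], [0, 0, -4, 0, 0], [0, 0, 0, -4, 0], [0, 0, 0, 0, -4]]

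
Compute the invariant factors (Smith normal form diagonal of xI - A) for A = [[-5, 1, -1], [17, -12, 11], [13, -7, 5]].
(x + 4)^3

The Jordan structure of A has elementary divisors (x + 4)^3. Arranging the block sizes at each eigenvalue in decreasing order and taking row products gives the invariant factors.

Invariant factors (smallest first, each dividing the next): (x + 4)^3.

Check: the last factor (x + 4)^3 is the minimal polynomial, and the product (x + 4)^3 is the characteristic polynomial.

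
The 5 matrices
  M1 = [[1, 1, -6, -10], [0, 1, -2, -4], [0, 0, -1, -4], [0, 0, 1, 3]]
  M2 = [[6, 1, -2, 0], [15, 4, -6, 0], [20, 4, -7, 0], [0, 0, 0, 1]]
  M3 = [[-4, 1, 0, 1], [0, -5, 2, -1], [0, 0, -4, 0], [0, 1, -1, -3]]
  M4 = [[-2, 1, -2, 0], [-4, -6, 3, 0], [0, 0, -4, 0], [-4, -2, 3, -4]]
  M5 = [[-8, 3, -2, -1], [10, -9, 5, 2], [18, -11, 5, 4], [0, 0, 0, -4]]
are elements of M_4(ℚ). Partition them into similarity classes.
Characteristic polynomials: χ_{M1} = (x - 1)^4, χ_{M2} = (x - 1)^4, χ_{M3} = (x + 4)^4, χ_{M4} = (x + 4)^4, χ_{M5} = (x + 4)^4.

{M1}: invariant factors (x - 1)^2, (x - 1)^2.

{M2}: invariant factors x - 1, x - 1, (x - 1)^2.

{M3, M4, M5}: invariant factors x + 4, (x + 4)^3.

Matrices are similar if and only if their invariant-factor lists agree; the partition into similarity classes is {M1}, {M2}, {M3, M4, M5}.

3 classes: {M1}, {M2}, {M3, M4, M5}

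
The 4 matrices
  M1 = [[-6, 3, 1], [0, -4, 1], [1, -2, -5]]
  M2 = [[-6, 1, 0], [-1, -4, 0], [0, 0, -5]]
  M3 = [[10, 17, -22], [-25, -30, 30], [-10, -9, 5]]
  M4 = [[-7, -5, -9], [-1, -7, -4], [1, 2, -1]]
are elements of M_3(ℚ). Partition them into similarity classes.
2 classes: {M1, M3, M4}, {M2}

Characteristic polynomials: χ_{M1} = (x + 5)^3, χ_{M2} = (x + 5)^3, χ_{M3} = (x + 5)^3, χ_{M4} = (x + 5)^3.

{M1, M3, M4}: invariant factors (x + 5)^3.

{M2}: invariant factors x + 5, (x + 5)^2.

Matrices are similar if and only if their invariant-factor lists agree; the partition into similarity classes is {M1, M3, M4}, {M2}.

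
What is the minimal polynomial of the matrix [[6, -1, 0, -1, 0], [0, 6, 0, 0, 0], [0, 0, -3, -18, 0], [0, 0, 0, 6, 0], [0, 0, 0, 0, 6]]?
The characteristic polynomial factors as (x - 6)^4(x + 3). The minimal polynomial is ∏(x - λ)^{k_λ} where k_λ is the size of the largest Jordan block at λ.

For λ = -3: rank(A + 3I) = 4, and the largest Jordan block has size 1 (the smallest k with rank((A + 3I)^k) = rank((A + 3I)^(k+1))).
For λ = 6: rank(A - 6I) = 2, and the largest Jordan block has size 2 (the smallest k with rank((A - 6I)^k) = rank((A - 6I)^(k+1))).

So m_A(x) = (x - 6)^2(x + 3).

m_A(x) = (x - 6)^2(x + 3)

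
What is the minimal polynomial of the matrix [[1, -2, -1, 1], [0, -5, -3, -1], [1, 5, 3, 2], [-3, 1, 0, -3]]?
The characteristic polynomial factors as (x + 1)^4. The minimal polynomial is ∏(x - λ)^{k_λ} where k_λ is the size of the largest Jordan block at λ.

For λ = -1: rank(A + I) = 2, and the largest Jordan block has size 2 (the smallest k with rank((A + I)^k) = rank((A + I)^(k+1))).

So m_A(x) = (x + 1)^2.

m_A(x) = (x + 1)^2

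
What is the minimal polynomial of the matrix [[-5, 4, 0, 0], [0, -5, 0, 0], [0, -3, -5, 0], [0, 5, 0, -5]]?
m_A(x) = (x + 5)^2

The characteristic polynomial factors as (x + 5)^4. The minimal polynomial is ∏(x - λ)^{k_λ} where k_λ is the size of the largest Jordan block at λ.

For λ = -5: rank(A + 5I) = 1, and the largest Jordan block has size 2 (the smallest k with rank((A + 5I)^k) = rank((A + 5I)^(k+1))).

So m_A(x) = (x + 5)^2.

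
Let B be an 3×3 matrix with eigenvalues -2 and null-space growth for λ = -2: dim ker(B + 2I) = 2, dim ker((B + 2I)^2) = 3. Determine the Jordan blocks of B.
Jordan blocks: (-2, 2), (-2, 1)

λ = -2: successive nullity increments [2, 1] count blocks of size ≥ k; block sizes are [2, 1].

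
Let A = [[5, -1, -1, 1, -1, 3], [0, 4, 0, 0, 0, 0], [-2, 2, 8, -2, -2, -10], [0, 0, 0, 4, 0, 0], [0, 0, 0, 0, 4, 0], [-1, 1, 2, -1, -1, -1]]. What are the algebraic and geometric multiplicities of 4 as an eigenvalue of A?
algebraic multiplicity 6, geometric multiplicity 4

The characteristic polynomial is (x - 4)^6, so the factor x - 4 appears with exponent 6: the algebraic multiplicity is 6.

rank(A - 4I) = 2, so the eigenspace has dimension 6 - 2 = 4: the geometric multiplicity is 4.

Since 4 < 6, A is not diagonalizable.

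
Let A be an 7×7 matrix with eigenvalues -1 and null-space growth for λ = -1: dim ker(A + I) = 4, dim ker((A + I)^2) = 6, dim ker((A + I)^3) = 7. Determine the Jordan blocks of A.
λ = -1: successive nullity increments [4, 2, 1] count blocks of size ≥ k; block sizes are [3, 2, 1, 1].

Jordan blocks: (-1, 3), (-1, 2), (-1, 1), (-1, 1)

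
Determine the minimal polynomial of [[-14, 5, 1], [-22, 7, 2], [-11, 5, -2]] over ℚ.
m_A(x) = (x + 3)^2

The characteristic polynomial factors as (x + 3)^3. The minimal polynomial is ∏(x - λ)^{k_λ} where k_λ is the size of the largest Jordan block at λ.

For λ = -3: rank(A + 3I) = 1, and the largest Jordan block has size 2 (the smallest k with rank((A + 3I)^k) = rank((A + 3I)^(k+1))).

So m_A(x) = (x + 3)^2.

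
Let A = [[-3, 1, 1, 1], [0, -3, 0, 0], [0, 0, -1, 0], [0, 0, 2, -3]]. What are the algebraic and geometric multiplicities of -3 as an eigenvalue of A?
algebraic multiplicity 3, geometric multiplicity 2

The characteristic polynomial is (x + 1)(x + 3)^3, so the factor x + 3 appears with exponent 3: the algebraic multiplicity is 3.

rank(A + 3I) = 2, so the eigenspace has dimension 4 - 2 = 2: the geometric multiplicity is 2.

Since 2 < 3, A is not diagonalizable.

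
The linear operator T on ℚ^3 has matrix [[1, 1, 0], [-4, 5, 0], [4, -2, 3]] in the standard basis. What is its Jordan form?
J = [[3, 1, 0], [0, 3, 0], [0, 0, 3]]

The characteristic polynomial is det(xI - A) = (x - 3)^3, so the eigenvalues are 3 (algebraic multiplicity 3).

For λ = 3: rank(A - 3I) = 1, rank((A - 3I)^2) = 0. The eigenspace has dimension 3 - 1 = 2, so there are 2 Jordan blocks; the rank sequence gives block sizes [2, 1].

Assembling the blocks gives the Jordan form J above.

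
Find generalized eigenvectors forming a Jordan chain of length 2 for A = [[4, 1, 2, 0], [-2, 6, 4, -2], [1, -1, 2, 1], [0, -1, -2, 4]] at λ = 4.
v_1 = [[0, -1, 1, 0]]^T, v_2 = [[1, 2, -1, -1]]^T

We seek v_1 ∈ ker((A - 4I)^2) \ ker(A - 4I), then set v_{i+1} = (A - 4I) v_i.

One such chain is v_1 = [[0, -1, 1, 0]]^T, v_2 = [[1, 2, -1, -1]]^T. Check: (A - 4I) v_2 = [[0, 0, 0, 0]]^T = 0.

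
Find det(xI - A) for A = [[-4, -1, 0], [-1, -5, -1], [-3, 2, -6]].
χ_A(x) = (x + 5)^3

xI - A = [[x + 4, 1, 0], [1, x + 5, 1], [3, -2, x + 6]].

Expanding det(xI - A) along the first row:
det(xI - A) = + (x + 4)·det([[x + 5, 1], [-2, x + 6]]) - (1)·det([[1, 1], [3, x + 6]]) + (0)·det([[1, x + 5], [3, -2]]).

Evaluating gives χ_A(x) = x^3 + 15x^2 + 75x + 125 = (x + 5)^3.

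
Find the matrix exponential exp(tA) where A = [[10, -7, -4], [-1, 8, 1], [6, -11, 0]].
e^{tA} = [[(-t^2 + 8*t + 2)*e^{6*t}/2, t*(t - 7)*e^{6*t}, t*(t - 8)*e^{6*t}/2], [-t*e^{6*t}, (2*t + 1)*e^{6*t}, t*e^{6*t}], [t*(12 - t)*e^{6*t}/2, t*(t - 11)*e^{6*t}, (t^2 - 12*t + 2)*e^{6*t}/2]]

A has Jordan form J = [[6, 1, 0], [0, 6, 1], [0, 0, 6]] with A = PJP^{-1}, so e^{tA} = P e^{tJ} P^{-1}.

For a Jordan block J_k(λ), e^{tJ_k(λ)} = e^{λt} · (I + tN + t^2 N^2/2! + ... + t^{k-1} N^{k-1}/(k-1)!) where N is the nilpotent superdiagonal part.

Assembling the blocks and conjugating back gives the entries of e^{tA} as shown above.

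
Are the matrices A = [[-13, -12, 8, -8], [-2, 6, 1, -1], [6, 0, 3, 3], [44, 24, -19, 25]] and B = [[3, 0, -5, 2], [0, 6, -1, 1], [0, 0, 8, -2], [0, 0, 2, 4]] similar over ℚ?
Yes.

Two matrices over a field are similar if and only if they have the same invariant factors.

Both A and B have characteristic polynomial (x - 6)^3(x - 3) and minimal polynomial (x - 6)^2(x - 3). Computing further, both have invariant factors x - 6, (x - 6)^2(x - 3). Hence A and B are similar.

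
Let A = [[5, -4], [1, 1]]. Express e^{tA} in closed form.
A has Jordan form J = [[3, 1], [0, 3]] with A = PJP^{-1}, so e^{tA} = P e^{tJ} P^{-1}.

For a Jordan block J_k(λ), e^{tJ_k(λ)} = e^{λt} · (I + tN + t^2 N^2/2! + ... + t^{k-1} N^{k-1}/(k-1)!) where N is the nilpotent superdiagonal part.

Assembling the blocks and conjugating back gives the entries of e^{tA} as shown above.

e^{tA} = [[(2*t + 1)*e^{3*t}, -4*t*e^{3*t}], [t*e^{3*t}, (1 - 2*t)*e^{3*t}]]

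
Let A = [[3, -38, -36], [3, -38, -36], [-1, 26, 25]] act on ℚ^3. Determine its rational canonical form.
R = [[0, 0, 0], [1, 0, -25], [0, 1, -10]]

The invariant factors of A (the non-unit diagonal entries of the Smith normal form of xI - A over ℚ[x]) are x(x + 5)^2, each dividing the next. The characteristic polynomial is their product, x(x + 5)^2.

The rational canonical form is the block-diagonal matrix of companion matrices C(f_i):
R = [[0, 0, 0], [1, 0, -25], [0, 1, -10]].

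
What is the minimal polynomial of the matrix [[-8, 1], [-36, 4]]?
The characteristic polynomial factors as (x + 2)^2. The minimal polynomial is ∏(x - λ)^{k_λ} where k_λ is the size of the largest Jordan block at λ.

For λ = -2: rank(A + 2I) = 1, and the largest Jordan block has size 2 (the smallest k with rank((A + 2I)^k) = rank((A + 2I)^(k+1))).

So m_A(x) = (x + 2)^2.

m_A(x) = (x + 2)^2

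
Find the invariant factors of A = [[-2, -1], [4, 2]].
The Jordan structure of A has elementary divisors x^2. Arranging the block sizes at each eigenvalue in decreasing order and taking row products gives the invariant factors.

Invariant factors (smallest first, each dividing the next): x^2.

Check: the last factor x^2 is the minimal polynomial, and the product x^2 is the characteristic polynomial.

x^2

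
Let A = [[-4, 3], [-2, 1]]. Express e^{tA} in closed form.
e^{tA} = [[(3 - 2*e^{t})*e^{-2*t}, (3*e^{t} - 3)*e^{-2*t}], [2*(1 - e^{t})*e^{-2*t}, (3*e^{t} - 2)*e^{-2*t}]]

A has Jordan form J = [[-2, 0], [0, -1]] with A = PJP^{-1}, so e^{tA} = P e^{tJ} P^{-1}.

For a Jordan block J_k(λ), e^{tJ_k(λ)} = e^{λt} · (I + tN + t^2 N^2/2! + ... + t^{k-1} N^{k-1}/(k-1)!) where N is the nilpotent superdiagonal part.

Assembling the blocks and conjugating back gives the entries of e^{tA} as shown above.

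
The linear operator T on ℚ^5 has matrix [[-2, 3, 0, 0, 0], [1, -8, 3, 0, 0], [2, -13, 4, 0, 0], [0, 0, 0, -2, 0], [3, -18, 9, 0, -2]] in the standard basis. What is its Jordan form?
The characteristic polynomial is det(xI - A) = (x + 2)^5, so the eigenvalues are -2 (algebraic multiplicity 5).

For λ = -2: rank(A + 2I) = 2, rank((A + 2I)^2) = 1, rank((A + 2I)^3) = 0. The eigenspace has dimension 5 - 2 = 3, so there are 3 Jordan blocks; the rank sequence gives block sizes [3, 1, 1].

Assembling the blocks gives the Jordan form J above.

J = [[-2, 1, 0, 0, 0], [0, -2, 1, 0, 0], [0, 0, -2, 0, 0], [0, 0, 0, -2, 0], [0, 0, 0, 0, -2]]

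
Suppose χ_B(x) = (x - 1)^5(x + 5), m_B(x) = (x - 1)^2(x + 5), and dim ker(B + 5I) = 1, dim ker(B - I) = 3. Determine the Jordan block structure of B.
λ = -5: algebraic multiplicity 1 (exponent in χ_B), largest block size 1 (exponent in m_B), 1 block (geometric multiplicity). This forces block sizes [1].
λ = 1: algebraic multiplicity 5 (exponent in χ_B), largest block size 2 (exponent in m_B), 3 blocks (geometric multiplicity). These force block sizes [2, 2, 1].

Jordan blocks: (-5, 1), (1, 2), (1, 2), (1, 1)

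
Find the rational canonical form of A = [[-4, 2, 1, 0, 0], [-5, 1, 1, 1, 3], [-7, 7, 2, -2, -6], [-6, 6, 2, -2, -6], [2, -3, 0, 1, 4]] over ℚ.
The invariant factors of A (the non-unit diagonal entries of the Smith normal form of xI - A over ℚ[x]) are x(x - 1)(x^3 + 3x + 3), each dividing the next. The characteristic polynomial is their product, x(x - 1)(x^3 + 3x + 3).

The rational canonical form is the block-diagonal matrix of companion matrices C(f_i):
R = [[0, 0, 0, 0, 0], [1, 0, 0, 0, 3], [0, 1, 0, 0, 0], [0, 0, 1, 0, -3], [0, 0, 0, 1, 1]].

Note the characteristic polynomial does not split into linear factors over ℚ, so A has no Jordan form over ℚ; the rational canonical form exists over any field.

R = [[0, 0, 0, 0, 0], [1, 0, 0, 0, 3], [0, 1, 0, 0, 0], [0, 0, 1, 0, -3], [0, 0, 0, 1, 1]]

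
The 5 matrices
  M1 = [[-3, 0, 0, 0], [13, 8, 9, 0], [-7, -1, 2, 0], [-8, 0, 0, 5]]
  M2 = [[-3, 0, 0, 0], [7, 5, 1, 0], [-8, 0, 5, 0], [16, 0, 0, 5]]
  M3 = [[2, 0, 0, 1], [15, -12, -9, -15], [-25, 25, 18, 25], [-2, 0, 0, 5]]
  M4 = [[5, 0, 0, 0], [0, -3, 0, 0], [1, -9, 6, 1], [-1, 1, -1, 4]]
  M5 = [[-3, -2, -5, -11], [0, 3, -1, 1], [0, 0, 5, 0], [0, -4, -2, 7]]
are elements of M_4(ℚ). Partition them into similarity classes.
2 classes: {M1, M2, M4, M5}, {M3}

Characteristic polynomials: χ_{M1} = (x - 5)^3(x + 3), χ_{M2} = (x - 5)^3(x + 3), χ_{M3} = (x - 4)(x - 3)^3, χ_{M4} = (x - 5)^3(x + 3), χ_{M5} = (x - 5)^3(x + 3).

{M1, M2, M4, M5}: invariant factors x - 5, (x - 5)^2(x + 3).

{M3}: invariant factors x - 3, (x - 4)(x - 3)^2.

Matrices are similar if and only if their invariant-factor lists agree; the partition into similarity classes is {M1, M2, M4, M5}, {M3}.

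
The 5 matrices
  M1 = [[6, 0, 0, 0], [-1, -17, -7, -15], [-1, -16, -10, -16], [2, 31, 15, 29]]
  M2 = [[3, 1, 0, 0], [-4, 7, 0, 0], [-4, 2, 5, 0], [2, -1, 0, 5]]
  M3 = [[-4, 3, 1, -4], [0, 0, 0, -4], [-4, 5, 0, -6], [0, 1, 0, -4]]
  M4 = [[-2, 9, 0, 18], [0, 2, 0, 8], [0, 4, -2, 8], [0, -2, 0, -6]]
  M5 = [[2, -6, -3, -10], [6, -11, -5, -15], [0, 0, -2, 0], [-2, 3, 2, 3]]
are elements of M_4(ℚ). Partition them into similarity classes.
4 classes: {M1}, {M2}, {M3, M5}, {M4}

Characteristic polynomials: χ_{M1} = (x - 6)^2(x + 2)^2, χ_{M2} = (x - 5)^4, χ_{M3} = (x + 2)^4, χ_{M4} = (x + 2)^4, χ_{M5} = (x + 2)^4.

{M1}: invariant factors (x - 6)^2(x + 2)^2.

{M2}: invariant factors x - 5, x - 5, (x - 5)^2.

{M3, M5}: invariant factors x + 2, (x + 2)^3.

{M4}: invariant factors x + 2, x + 2, (x + 2)^2.

Matrices are similar if and only if their invariant-factor lists agree; the partition into similarity classes is {M1}, {M2}, {M3, M5}, {M4}.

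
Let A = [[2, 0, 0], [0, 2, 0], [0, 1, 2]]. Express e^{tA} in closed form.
A has Jordan form J = [[2, 1, 0], [0, 2, 0], [0, 0, 2]] with A = PJP^{-1}, so e^{tA} = P e^{tJ} P^{-1}.

For a Jordan block J_k(λ), e^{tJ_k(λ)} = e^{λt} · (I + tN + t^2 N^2/2! + ... + t^{k-1} N^{k-1}/(k-1)!) where N is the nilpotent superdiagonal part.

Assembling the blocks and conjugating back gives the entries of e^{tA} as shown above.

e^{tA} = [[e^{2*t}, 0, 0], [0, e^{2*t}, 0], [0, t*e^{2*t}, e^{2*t}]]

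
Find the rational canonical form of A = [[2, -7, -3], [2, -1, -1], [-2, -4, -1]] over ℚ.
R = [[0, 0, -4], [1, 0, -1], [0, 1, 0]]

The invariant factors of A (the non-unit diagonal entries of the Smith normal form of xI - A over ℚ[x]) are x^3 + x + 4, each dividing the next. The characteristic polynomial is their product, x^3 + x + 4.

The rational canonical form is the block-diagonal matrix of companion matrices C(f_i):
R = [[0, 0, -4], [1, 0, -1], [0, 1, 0]].

Note the characteristic polynomial does not split into linear factors over ℚ, so A has no Jordan form over ℚ; the rational canonical form exists over any field.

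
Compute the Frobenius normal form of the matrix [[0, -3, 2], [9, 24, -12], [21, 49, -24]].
The invariant factors of A (the non-unit diagonal entries of the Smith normal form of xI - A over ℚ[x]) are (x + 3)(x^2 - 3x + 6), each dividing the next. The characteristic polynomial is their product, (x + 3)(x^2 - 3x + 6).

The rational canonical form is the block-diagonal matrix of companion matrices C(f_i):
R = [[0, 0, -18], [1, 0, 3], [0, 1, 0]].

Note the characteristic polynomial does not split into linear factors over ℚ, so A has no Jordan form over ℚ; the rational canonical form exists over any field.

R = [[0, 0, -18], [1, 0, 3], [0, 1, 0]]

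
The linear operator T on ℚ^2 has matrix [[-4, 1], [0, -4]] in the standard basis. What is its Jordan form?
The characteristic polynomial is det(xI - A) = (x + 4)^2, so the eigenvalues are -4 (algebraic multiplicity 2).

For λ = -4: rank(A + 4I) = 1, rank((A + 4I)^2) = 0. The eigenspace has dimension 2 - 1 = 1, so there is 1 Jordan block; the rank sequence gives block sizes [2].

Assembling the blocks gives the Jordan form J above.

J = [[-4, 1], [0, -4]]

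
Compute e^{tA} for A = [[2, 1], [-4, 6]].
e^{tA} = [[(1 - 2*t)*e^{4*t}, t*e^{4*t}], [-4*t*e^{4*t}, (2*t + 1)*e^{4*t}]]

A has Jordan form J = [[4, 1], [0, 4]] with A = PJP^{-1}, so e^{tA} = P e^{tJ} P^{-1}.

For a Jordan block J_k(λ), e^{tJ_k(λ)} = e^{λt} · (I + tN + t^2 N^2/2! + ... + t^{k-1} N^{k-1}/(k-1)!) where N is the nilpotent superdiagonal part.

Assembling the blocks and conjugating back gives the entries of e^{tA} as shown above.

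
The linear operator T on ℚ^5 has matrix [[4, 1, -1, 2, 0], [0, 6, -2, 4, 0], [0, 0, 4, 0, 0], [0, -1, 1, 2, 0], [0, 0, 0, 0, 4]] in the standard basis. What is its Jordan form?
The characteristic polynomial is det(xI - A) = (x - 4)^5, so the eigenvalues are 4 (algebraic multiplicity 5).

For λ = 4: rank(A - 4I) = 1, rank((A - 4I)^2) = 0. The eigenspace has dimension 5 - 1 = 4, so there are 4 Jordan blocks; the rank sequence gives block sizes [2, 1, 1, 1].

Assembling the blocks gives the Jordan form J above.

J = [[4, 1, 0, 0, 0], [0, 4, 0, 0, 0], [0, 0, 4, 0, 0], [0, 0, 0, 4, 0], [0, 0, 0, 0, 4]]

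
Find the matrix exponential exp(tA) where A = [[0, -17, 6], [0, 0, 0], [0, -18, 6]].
A has Jordan form J = [[0, 1, 0], [0, 0, 0], [0, 0, 6]] with A = PJP^{-1}, so e^{tA} = P e^{tJ} P^{-1}.

For a Jordan block J_k(λ), e^{tJ_k(λ)} = e^{λt} · (I + tN + t^2 N^2/2! + ... + t^{k-1} N^{k-1}/(k-1)!) where N is the nilpotent superdiagonal part.

Assembling the blocks and conjugating back gives the entries of e^{tA} as shown above.

e^{tA} = [[1, t - 3*e^{6*t} + 3, e^{6*t} - 1], [0, 1, 0], [0, 3 - 3*e^{6*t}, e^{6*t}]]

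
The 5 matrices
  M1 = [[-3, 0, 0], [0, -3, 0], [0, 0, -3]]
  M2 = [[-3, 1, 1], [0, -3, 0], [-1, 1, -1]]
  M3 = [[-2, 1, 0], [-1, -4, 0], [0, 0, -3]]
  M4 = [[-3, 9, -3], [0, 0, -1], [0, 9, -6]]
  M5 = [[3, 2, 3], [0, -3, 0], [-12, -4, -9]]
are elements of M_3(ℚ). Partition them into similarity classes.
3 classes: {M1}, {M2}, {M3, M4, M5}

Characteristic polynomials: χ_{M1} = (x + 3)^3, χ_{M2} = (x + 2)^2(x + 3), χ_{M3} = (x + 3)^3, χ_{M4} = (x + 3)^3, χ_{M5} = (x + 3)^3.

{M1}: invariant factors x + 3, x + 3, x + 3.

{M2}: invariant factors (x + 2)^2(x + 3).

{M3, M4, M5}: invariant factors x + 3, (x + 3)^2.

Matrices are similar if and only if their invariant-factor lists agree; the partition into similarity classes is {M1}, {M2}, {M3, M4, M5}.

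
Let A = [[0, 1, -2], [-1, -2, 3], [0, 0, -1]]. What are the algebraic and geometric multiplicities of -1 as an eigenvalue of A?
algebraic multiplicity 3, geometric multiplicity 1

The characteristic polynomial is (x + 1)^3, so the factor x + 1 appears with exponent 3: the algebraic multiplicity is 3.

rank(A + I) = 2, so the eigenspace has dimension 3 - 2 = 1: the geometric multiplicity is 1.

Since 1 < 3, A is not diagonalizable.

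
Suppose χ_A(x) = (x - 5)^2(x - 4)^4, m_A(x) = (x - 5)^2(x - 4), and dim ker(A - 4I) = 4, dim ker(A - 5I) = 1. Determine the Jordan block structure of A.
λ = 4: algebraic multiplicity 4 (exponent in χ_A), largest block size 1 (exponent in m_A), 4 blocks (geometric multiplicity). These force block sizes [1, 1, 1, 1].
λ = 5: algebraic multiplicity 2 (exponent in χ_A), largest block size 2 (exponent in m_A), 1 block (geometric multiplicity). This forces block sizes [2].

Jordan blocks: (4, 1), (4, 1), (4, 1), (4, 1), (5, 2)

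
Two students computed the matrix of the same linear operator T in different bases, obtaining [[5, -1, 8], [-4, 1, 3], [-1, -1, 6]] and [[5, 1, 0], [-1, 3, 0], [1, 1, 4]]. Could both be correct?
No.

Both have characteristic polynomial (x - 4)^3, but the minimal polynomial of A is (x - 4)^3 while the minimal polynomial of B is (x - 4)^2. The minimal polynomial is a similarity invariant, so A and B are not similar.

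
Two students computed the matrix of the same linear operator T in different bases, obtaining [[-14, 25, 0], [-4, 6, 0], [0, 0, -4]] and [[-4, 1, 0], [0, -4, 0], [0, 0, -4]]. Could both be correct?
Two matrices over a field are similar if and only if they have the same invariant factors.

Both A and B have characteristic polynomial (x + 4)^3 and minimal polynomial (x + 4)^2. Computing further, both have invariant factors x + 4, (x + 4)^2. Hence A and B are similar.

Yes.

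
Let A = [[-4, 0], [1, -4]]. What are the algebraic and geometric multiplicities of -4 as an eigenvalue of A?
algebraic multiplicity 2, geometric multiplicity 1

The characteristic polynomial is (x + 4)^2, so the factor x + 4 appears with exponent 2: the algebraic multiplicity is 2.

rank(A + 4I) = 1, so the eigenspace has dimension 2 - 1 = 1: the geometric multiplicity is 1.

Since 1 < 2, A is not diagonalizable.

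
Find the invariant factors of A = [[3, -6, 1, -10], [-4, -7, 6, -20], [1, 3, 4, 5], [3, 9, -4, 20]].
x - 5, (x - 5)^3

The Jordan structure of A has elementary divisors (x - 5)^3, (x - 5). Arranging the block sizes at each eigenvalue in decreasing order and taking row products gives the invariant factors.

Invariant factors (smallest first, each dividing the next): x - 5, (x - 5)^3.

Check: the last factor (x - 5)^3 is the minimal polynomial, and the product (x - 5)^4 is the characteristic polynomial.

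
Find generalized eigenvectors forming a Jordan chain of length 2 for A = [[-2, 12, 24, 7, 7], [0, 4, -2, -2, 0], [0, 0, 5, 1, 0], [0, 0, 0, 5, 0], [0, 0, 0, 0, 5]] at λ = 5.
v_1 = [[0, -2, 1, 1, -1]]^T, v_2 = [[0, -2, 1, 0, 0]]^T

We seek v_1 ∈ ker((A - 5I)^2) \ ker(A - 5I), then set v_{i+1} = (A - 5I) v_i.

One such chain is v_1 = [[0, -2, 1, 1, -1]]^T, v_2 = [[0, -2, 1, 0, 0]]^T. Check: (A - 5I) v_2 = [[0, 0, 0, 0, 0]]^T = 0.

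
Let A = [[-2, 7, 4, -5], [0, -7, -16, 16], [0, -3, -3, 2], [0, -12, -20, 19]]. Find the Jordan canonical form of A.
J = [[-2, 0, 0, 0], [0, -1, 0, 0], [0, 0, 5, 1], [0, 0, 0, 5]]

The characteristic polynomial is det(xI - A) = (x - 5)^2(x + 1)(x + 2), so the eigenvalues are -2 (algebraic multiplicity 1), -1 (algebraic multiplicity 1), 5 (algebraic multiplicity 2).

For λ = -2: algebraic multiplicity 1 gives one 1×1 block.

For λ = -1: algebraic multiplicity 1 gives one 1×1 block.

For λ = 5: rank(A - 5I) = 3, rank((A - 5I)^2) = 2. The eigenspace has dimension 4 - 3 = 1, so there is 1 Jordan block; the rank sequence gives block sizes [2].

Assembling the blocks gives the Jordan form J above.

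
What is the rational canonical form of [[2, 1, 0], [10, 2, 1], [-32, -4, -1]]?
R = [[0, 0, -18], [1, 0, 6], [0, 1, 3]]

The invariant factors of A (the non-unit diagonal entries of the Smith normal form of xI - A over ℚ[x]) are (x - 3)(x^2 - 6), each dividing the next. The characteristic polynomial is their product, (x - 3)(x^2 - 6).

The rational canonical form is the block-diagonal matrix of companion matrices C(f_i):
R = [[0, 0, -18], [1, 0, 6], [0, 1, 3]].

Note the characteristic polynomial does not split into linear factors over ℚ, so A has no Jordan form over ℚ; the rational canonical form exists over any field.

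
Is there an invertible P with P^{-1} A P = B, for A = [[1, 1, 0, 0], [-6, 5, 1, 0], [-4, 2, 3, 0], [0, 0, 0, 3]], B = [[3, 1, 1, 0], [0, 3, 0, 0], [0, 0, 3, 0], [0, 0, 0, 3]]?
No.

Both have characteristic polynomial (x - 3)^4, but the minimal polynomial of A is (x - 3)^3 while the minimal polynomial of B is (x - 3)^2. The minimal polynomial is a similarity invariant, so A and B are not similar.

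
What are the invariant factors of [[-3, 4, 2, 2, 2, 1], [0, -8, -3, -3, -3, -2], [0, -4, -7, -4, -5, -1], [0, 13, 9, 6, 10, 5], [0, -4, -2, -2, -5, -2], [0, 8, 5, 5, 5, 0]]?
(x + 3)^2, (x + 2)(x + 3)^3

The Jordan structure of A has elementary divisors (x + 3)^3, (x + 3)^2, (x + 2). Arranging the block sizes at each eigenvalue in decreasing order and taking row products gives the invariant factors.

Invariant factors (smallest first, each dividing the next): (x + 3)^2, (x + 2)(x + 3)^3.

Check: the last factor (x + 2)(x + 3)^3 is the minimal polynomial, and the product (x + 2)(x + 3)^5 is the characteristic polynomial.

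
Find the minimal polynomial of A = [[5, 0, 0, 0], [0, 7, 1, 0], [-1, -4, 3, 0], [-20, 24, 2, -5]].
m_A(x) = (x - 5)^3(x + 5)

The characteristic polynomial factors as (x - 5)^3(x + 5). The minimal polynomial is ∏(x - λ)^{k_λ} where k_λ is the size of the largest Jordan block at λ.

For λ = -5: rank(A + 5I) = 3, and the largest Jordan block has size 1 (the smallest k with rank((A + 5I)^k) = rank((A + 5I)^(k+1))).
For λ = 5: rank(A - 5I) = 3, and the largest Jordan block has size 3 (the smallest k with rank((A - 5I)^k) = rank((A - 5I)^(k+1))).

So m_A(x) = (x - 5)^3(x + 5).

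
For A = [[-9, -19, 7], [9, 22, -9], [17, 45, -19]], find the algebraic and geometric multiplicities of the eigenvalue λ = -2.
algebraic multiplicity 3, geometric multiplicity 1

The characteristic polynomial is (x + 2)^3, so the factor x + 2 appears with exponent 3: the algebraic multiplicity is 3.

rank(A + 2I) = 2, so the eigenspace has dimension 3 - 2 = 1: the geometric multiplicity is 1.

Since 1 < 3, A is not diagonalizable.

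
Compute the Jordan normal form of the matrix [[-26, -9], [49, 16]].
The characteristic polynomial is det(xI - A) = (x + 5)^2, so the eigenvalues are -5 (algebraic multiplicity 2).

For λ = -5: rank(A + 5I) = 1, rank((A + 5I)^2) = 0. The eigenspace has dimension 2 - 1 = 1, so there is 1 Jordan block; the rank sequence gives block sizes [2].

Assembling the blocks gives the Jordan form J above.

J = [[-5, 1], [0, -5]]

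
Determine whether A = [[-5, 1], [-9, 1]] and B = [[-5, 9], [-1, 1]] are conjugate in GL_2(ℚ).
Two matrices over a field are similar if and only if they have the same invariant factors.

Both A and B have characteristic polynomial (x + 2)^2 and minimal polynomial (x + 2)^2. Computing further, both have invariant factors (x + 2)^2. Hence A and B are similar.

Yes.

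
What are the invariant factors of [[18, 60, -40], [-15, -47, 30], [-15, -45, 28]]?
The Jordan structure of A has elementary divisors (x + 2), (x + 2), (x - 3). Arranging the block sizes at each eigenvalue in decreasing order and taking row products gives the invariant factors.

Invariant factors (smallest first, each dividing the next): x + 2, (x - 3)(x + 2).

Check: the last factor (x - 3)(x + 2) is the minimal polynomial, and the product (x - 3)(x + 2)^2 is the characteristic polynomial.

x + 2, (x - 3)(x + 2)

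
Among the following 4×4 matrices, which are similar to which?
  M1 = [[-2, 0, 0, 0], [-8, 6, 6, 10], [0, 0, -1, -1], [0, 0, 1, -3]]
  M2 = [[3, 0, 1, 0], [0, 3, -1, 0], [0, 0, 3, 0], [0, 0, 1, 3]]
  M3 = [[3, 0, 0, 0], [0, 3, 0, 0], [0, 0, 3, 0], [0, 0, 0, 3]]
Characteristic polynomials: χ_{M1} = (x - 6)(x + 2)^3, χ_{M2} = (x - 3)^4, χ_{M3} = (x - 3)^4.

{M1}: invariant factors x + 2, (x - 6)(x + 2)^2.

{M2}: invariant factors x - 3, x - 3, (x - 3)^2.

{M3}: invariant factors x - 3, x - 3, x - 3, x - 3.

Matrices are similar if and only if their invariant-factor lists agree; the partition into similarity classes is {M1}, {M2}, {M3}.

3 classes: {M1}, {M2}, {M3}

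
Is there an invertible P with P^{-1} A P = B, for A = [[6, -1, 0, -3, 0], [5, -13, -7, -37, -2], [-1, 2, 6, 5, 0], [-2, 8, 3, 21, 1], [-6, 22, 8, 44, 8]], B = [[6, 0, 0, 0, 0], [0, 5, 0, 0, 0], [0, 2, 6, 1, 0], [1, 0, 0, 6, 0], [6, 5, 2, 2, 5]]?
Two matrices over a field are similar if and only if they have the same invariant factors.

Both A and B have characteristic polynomial (x - 6)^3(x - 5)^2 and minimal polynomial (x - 6)^3(x - 5)^2. Computing further, both have invariant factors (x - 6)^3(x - 5)^2. Hence A and B are similar.

Yes.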